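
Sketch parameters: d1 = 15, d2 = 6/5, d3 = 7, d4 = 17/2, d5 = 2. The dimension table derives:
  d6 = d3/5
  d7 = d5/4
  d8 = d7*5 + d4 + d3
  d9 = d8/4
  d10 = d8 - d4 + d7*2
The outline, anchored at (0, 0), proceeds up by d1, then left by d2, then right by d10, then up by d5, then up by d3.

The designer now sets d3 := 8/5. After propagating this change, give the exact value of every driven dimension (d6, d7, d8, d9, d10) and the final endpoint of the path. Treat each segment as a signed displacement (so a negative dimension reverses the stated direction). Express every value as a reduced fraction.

d6 = 8/25
d7 = 1/2
d8 = 63/5
d9 = 63/20
d10 = 51/10
endpoint = (39/10, 93/5)

Apply edit: d3 := 8/5
  d6 = d3/5 = 8/25
  d7 = d5/4 = 1/2
  d8 = d7*5 + d4 + d3 = 63/5
  d9 = d8/4 = 63/20
  d10 = d8 - d4 + d7*2 = 51/10
Walk from origin (0, 0):
  seg 1: up by d1 = 15 → (0, 15)
  seg 2: left by d2 = 6/5 → (-6/5, 15)
  seg 3: right by d10 = 51/10 → (39/10, 15)
  seg 4: up by d5 = 2 → (39/10, 17)
  seg 5: up by d3 = 8/5 → (39/10, 93/5)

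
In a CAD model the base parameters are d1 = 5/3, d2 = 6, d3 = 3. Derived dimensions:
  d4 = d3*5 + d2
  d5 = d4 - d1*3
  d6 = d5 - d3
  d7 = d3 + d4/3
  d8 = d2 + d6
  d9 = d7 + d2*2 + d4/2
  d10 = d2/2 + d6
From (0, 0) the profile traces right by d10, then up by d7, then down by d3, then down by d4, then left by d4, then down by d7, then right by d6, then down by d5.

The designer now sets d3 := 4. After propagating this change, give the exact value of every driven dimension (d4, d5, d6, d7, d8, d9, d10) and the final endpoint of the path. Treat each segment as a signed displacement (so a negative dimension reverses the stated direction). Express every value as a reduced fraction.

Apply edit: d3 := 4
  d4 = d3*5 + d2 = 26
  d5 = d4 - d1*3 = 21
  d6 = d5 - d3 = 17
  d7 = d3 + d4/3 = 38/3
  d8 = d2 + d6 = 23
  d9 = d7 + d2*2 + d4/2 = 113/3
  d10 = d2/2 + d6 = 20
Walk from origin (0, 0):
  seg 1: right by d10 = 20 → (20, 0)
  seg 2: up by d7 = 38/3 → (20, 38/3)
  seg 3: down by d3 = 4 → (20, 26/3)
  seg 4: down by d4 = 26 → (20, -52/3)
  seg 5: left by d4 = 26 → (-6, -52/3)
  seg 6: down by d7 = 38/3 → (-6, -30)
  seg 7: right by d6 = 17 → (11, -30)
  seg 8: down by d5 = 21 → (11, -51)

d4 = 26
d5 = 21
d6 = 17
d7 = 38/3
d8 = 23
d9 = 113/3
d10 = 20
endpoint = (11, -51)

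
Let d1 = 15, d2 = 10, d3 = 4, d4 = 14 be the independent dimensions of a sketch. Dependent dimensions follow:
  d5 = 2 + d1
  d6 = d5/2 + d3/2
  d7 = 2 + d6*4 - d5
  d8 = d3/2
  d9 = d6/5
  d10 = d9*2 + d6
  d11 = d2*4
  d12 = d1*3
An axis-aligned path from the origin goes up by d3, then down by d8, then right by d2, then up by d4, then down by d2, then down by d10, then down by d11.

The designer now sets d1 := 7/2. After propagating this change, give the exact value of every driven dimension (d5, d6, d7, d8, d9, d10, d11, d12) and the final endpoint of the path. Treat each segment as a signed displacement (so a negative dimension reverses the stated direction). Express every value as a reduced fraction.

Apply edit: d1 := 7/2
  d5 = 2 + d1 = 11/2
  d6 = d5/2 + d3/2 = 19/4
  d7 = 2 + d6*4 - d5 = 31/2
  d8 = d3/2 = 2
  d9 = d6/5 = 19/20
  d10 = d9*2 + d6 = 133/20
  d11 = d2*4 = 40
  d12 = d1*3 = 21/2
Walk from origin (0, 0):
  seg 1: up by d3 = 4 → (0, 4)
  seg 2: down by d8 = 2 → (0, 2)
  seg 3: right by d2 = 10 → (10, 2)
  seg 4: up by d4 = 14 → (10, 16)
  seg 5: down by d2 = 10 → (10, 6)
  seg 6: down by d10 = 133/20 → (10, -13/20)
  seg 7: down by d11 = 40 → (10, -813/20)

d5 = 11/2
d6 = 19/4
d7 = 31/2
d8 = 2
d9 = 19/20
d10 = 133/20
d11 = 40
d12 = 21/2
endpoint = (10, -813/20)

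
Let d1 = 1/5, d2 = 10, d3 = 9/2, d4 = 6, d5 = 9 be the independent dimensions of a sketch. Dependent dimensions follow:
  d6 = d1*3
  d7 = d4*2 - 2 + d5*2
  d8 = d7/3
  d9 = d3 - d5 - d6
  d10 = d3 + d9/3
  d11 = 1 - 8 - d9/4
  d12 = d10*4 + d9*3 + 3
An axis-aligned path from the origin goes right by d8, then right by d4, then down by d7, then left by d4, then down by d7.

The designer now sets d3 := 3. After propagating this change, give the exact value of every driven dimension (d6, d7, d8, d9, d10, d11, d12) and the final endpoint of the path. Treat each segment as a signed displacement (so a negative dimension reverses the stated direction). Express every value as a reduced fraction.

Apply edit: d3 := 3
  d6 = d1*3 = 3/5
  d7 = d4*2 - 2 + d5*2 = 28
  d8 = d7/3 = 28/3
  d9 = d3 - d5 - d6 = -33/5
  d10 = d3 + d9/3 = 4/5
  d11 = 1 - 8 - d9/4 = -107/20
  d12 = d10*4 + d9*3 + 3 = -68/5
Walk from origin (0, 0):
  seg 1: right by d8 = 28/3 → (28/3, 0)
  seg 2: right by d4 = 6 → (46/3, 0)
  seg 3: down by d7 = 28 → (46/3, -28)
  seg 4: left by d4 = 6 → (28/3, -28)
  seg 5: down by d7 = 28 → (28/3, -56)

d6 = 3/5
d7 = 28
d8 = 28/3
d9 = -33/5
d10 = 4/5
d11 = -107/20
d12 = -68/5
endpoint = (28/3, -56)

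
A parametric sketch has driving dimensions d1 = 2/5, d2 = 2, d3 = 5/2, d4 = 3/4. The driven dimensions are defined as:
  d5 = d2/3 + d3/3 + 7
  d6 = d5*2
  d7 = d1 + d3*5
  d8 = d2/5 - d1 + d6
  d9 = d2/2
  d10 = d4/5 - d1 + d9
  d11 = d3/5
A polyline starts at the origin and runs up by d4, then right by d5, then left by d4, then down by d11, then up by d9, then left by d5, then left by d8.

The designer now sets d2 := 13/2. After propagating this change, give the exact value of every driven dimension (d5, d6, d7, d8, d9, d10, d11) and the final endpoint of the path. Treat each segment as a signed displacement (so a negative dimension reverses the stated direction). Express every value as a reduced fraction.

d5 = 10
d6 = 20
d7 = 129/10
d8 = 209/10
d9 = 13/4
d10 = 3
d11 = 1/2
endpoint = (-433/20, 7/2)

Apply edit: d2 := 13/2
  d5 = d2/3 + d3/3 + 7 = 10
  d6 = d5*2 = 20
  d7 = d1 + d3*5 = 129/10
  d8 = d2/5 - d1 + d6 = 209/10
  d9 = d2/2 = 13/4
  d10 = d4/5 - d1 + d9 = 3
  d11 = d3/5 = 1/2
Walk from origin (0, 0):
  seg 1: up by d4 = 3/4 → (0, 3/4)
  seg 2: right by d5 = 10 → (10, 3/4)
  seg 3: left by d4 = 3/4 → (37/4, 3/4)
  seg 4: down by d11 = 1/2 → (37/4, 1/4)
  seg 5: up by d9 = 13/4 → (37/4, 7/2)
  seg 6: left by d5 = 10 → (-3/4, 7/2)
  seg 7: left by d8 = 209/10 → (-433/20, 7/2)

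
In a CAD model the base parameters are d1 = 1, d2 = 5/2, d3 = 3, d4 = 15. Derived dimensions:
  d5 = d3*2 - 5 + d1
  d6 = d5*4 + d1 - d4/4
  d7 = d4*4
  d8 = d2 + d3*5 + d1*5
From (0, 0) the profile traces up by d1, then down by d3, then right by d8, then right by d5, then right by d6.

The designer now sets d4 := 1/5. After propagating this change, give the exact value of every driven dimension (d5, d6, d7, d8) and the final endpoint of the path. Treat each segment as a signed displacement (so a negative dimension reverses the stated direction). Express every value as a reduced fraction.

d5 = 2
d6 = 179/20
d7 = 4/5
d8 = 45/2
endpoint = (669/20, -2)

Apply edit: d4 := 1/5
  d5 = d3*2 - 5 + d1 = 2
  d6 = d5*4 + d1 - d4/4 = 179/20
  d7 = d4*4 = 4/5
  d8 = d2 + d3*5 + d1*5 = 45/2
Walk from origin (0, 0):
  seg 1: up by d1 = 1 → (0, 1)
  seg 2: down by d3 = 3 → (0, -2)
  seg 3: right by d8 = 45/2 → (45/2, -2)
  seg 4: right by d5 = 2 → (49/2, -2)
  seg 5: right by d6 = 179/20 → (669/20, -2)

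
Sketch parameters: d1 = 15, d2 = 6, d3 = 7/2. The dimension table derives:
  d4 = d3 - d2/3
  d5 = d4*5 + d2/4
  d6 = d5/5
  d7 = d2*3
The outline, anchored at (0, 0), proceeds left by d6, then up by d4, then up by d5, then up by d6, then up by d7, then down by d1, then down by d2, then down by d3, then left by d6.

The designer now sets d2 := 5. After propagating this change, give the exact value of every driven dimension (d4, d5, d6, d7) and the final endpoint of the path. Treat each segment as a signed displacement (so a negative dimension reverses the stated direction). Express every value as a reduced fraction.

Apply edit: d2 := 5
  d4 = d3 - d2/3 = 11/6
  d5 = d4*5 + d2/4 = 125/12
  d6 = d5/5 = 25/12
  d7 = d2*3 = 15
Walk from origin (0, 0):
  seg 1: left by d6 = 25/12 → (-25/12, 0)
  seg 2: up by d4 = 11/6 → (-25/12, 11/6)
  seg 3: up by d5 = 125/12 → (-25/12, 49/4)
  seg 4: up by d6 = 25/12 → (-25/12, 43/3)
  seg 5: up by d7 = 15 → (-25/12, 88/3)
  seg 6: down by d1 = 15 → (-25/12, 43/3)
  seg 7: down by d2 = 5 → (-25/12, 28/3)
  seg 8: down by d3 = 7/2 → (-25/12, 35/6)
  seg 9: left by d6 = 25/12 → (-25/6, 35/6)

d4 = 11/6
d5 = 125/12
d6 = 25/12
d7 = 15
endpoint = (-25/6, 35/6)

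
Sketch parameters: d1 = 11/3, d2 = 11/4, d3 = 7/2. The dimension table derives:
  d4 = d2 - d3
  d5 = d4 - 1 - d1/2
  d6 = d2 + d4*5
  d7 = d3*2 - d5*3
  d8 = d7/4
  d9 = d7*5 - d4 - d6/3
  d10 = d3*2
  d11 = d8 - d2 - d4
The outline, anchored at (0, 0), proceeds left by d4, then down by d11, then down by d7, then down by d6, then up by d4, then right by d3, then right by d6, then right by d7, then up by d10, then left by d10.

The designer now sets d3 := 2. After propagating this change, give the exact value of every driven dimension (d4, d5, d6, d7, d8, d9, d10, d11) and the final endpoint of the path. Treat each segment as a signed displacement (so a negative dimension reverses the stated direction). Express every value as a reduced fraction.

Apply edit: d3 := 2
  d4 = d2 - d3 = 3/4
  d5 = d4 - 1 - d1/2 = -25/12
  d6 = d2 + d4*5 = 13/2
  d7 = d3*2 - d5*3 = 41/4
  d8 = d7/4 = 41/16
  d9 = d7*5 - d4 - d6/3 = 145/3
  d10 = d3*2 = 4
  d11 = d8 - d2 - d4 = -15/16
Walk from origin (0, 0):
  seg 1: left by d4 = 3/4 → (-3/4, 0)
  seg 2: down by d11 = -15/16 → (-3/4, 15/16)
  seg 3: down by d7 = 41/4 → (-3/4, -149/16)
  seg 4: down by d6 = 13/2 → (-3/4, -253/16)
  seg 5: up by d4 = 3/4 → (-3/4, -241/16)
  seg 6: right by d3 = 2 → (5/4, -241/16)
  seg 7: right by d6 = 13/2 → (31/4, -241/16)
  seg 8: right by d7 = 41/4 → (18, -241/16)
  seg 9: up by d10 = 4 → (18, -177/16)
  seg 10: left by d10 = 4 → (14, -177/16)

d4 = 3/4
d5 = -25/12
d6 = 13/2
d7 = 41/4
d8 = 41/16
d9 = 145/3
d10 = 4
d11 = -15/16
endpoint = (14, -177/16)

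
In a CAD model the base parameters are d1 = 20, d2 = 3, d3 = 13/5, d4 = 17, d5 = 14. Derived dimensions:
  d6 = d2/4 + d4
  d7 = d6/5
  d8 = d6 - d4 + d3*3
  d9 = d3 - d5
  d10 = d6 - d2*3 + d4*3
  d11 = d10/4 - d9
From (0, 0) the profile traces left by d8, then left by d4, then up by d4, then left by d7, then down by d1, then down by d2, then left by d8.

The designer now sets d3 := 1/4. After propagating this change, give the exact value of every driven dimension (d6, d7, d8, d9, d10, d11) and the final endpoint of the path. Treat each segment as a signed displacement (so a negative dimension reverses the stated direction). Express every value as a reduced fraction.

d6 = 71/4
d7 = 71/20
d8 = 3/2
d9 = -55/4
d10 = 239/4
d11 = 459/16
endpoint = (-471/20, -6)

Apply edit: d3 := 1/4
  d6 = d2/4 + d4 = 71/4
  d7 = d6/5 = 71/20
  d8 = d6 - d4 + d3*3 = 3/2
  d9 = d3 - d5 = -55/4
  d10 = d6 - d2*3 + d4*3 = 239/4
  d11 = d10/4 - d9 = 459/16
Walk from origin (0, 0):
  seg 1: left by d8 = 3/2 → (-3/2, 0)
  seg 2: left by d4 = 17 → (-37/2, 0)
  seg 3: up by d4 = 17 → (-37/2, 17)
  seg 4: left by d7 = 71/20 → (-441/20, 17)
  seg 5: down by d1 = 20 → (-441/20, -3)
  seg 6: down by d2 = 3 → (-441/20, -6)
  seg 7: left by d8 = 3/2 → (-471/20, -6)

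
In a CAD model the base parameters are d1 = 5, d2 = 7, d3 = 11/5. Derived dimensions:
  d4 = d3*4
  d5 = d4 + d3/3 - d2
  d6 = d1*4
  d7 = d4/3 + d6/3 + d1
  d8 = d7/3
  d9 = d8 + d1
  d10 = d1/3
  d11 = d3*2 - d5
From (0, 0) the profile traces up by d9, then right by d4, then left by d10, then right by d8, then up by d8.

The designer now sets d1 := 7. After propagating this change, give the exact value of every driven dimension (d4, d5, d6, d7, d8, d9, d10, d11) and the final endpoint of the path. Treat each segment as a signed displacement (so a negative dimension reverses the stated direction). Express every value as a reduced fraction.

d4 = 44/5
d5 = 38/15
d6 = 28
d7 = 289/15
d8 = 289/45
d9 = 604/45
d10 = 7/3
d11 = 28/15
endpoint = (116/9, 893/45)

Apply edit: d1 := 7
  d4 = d3*4 = 44/5
  d5 = d4 + d3/3 - d2 = 38/15
  d6 = d1*4 = 28
  d7 = d4/3 + d6/3 + d1 = 289/15
  d8 = d7/3 = 289/45
  d9 = d8 + d1 = 604/45
  d10 = d1/3 = 7/3
  d11 = d3*2 - d5 = 28/15
Walk from origin (0, 0):
  seg 1: up by d9 = 604/45 → (0, 604/45)
  seg 2: right by d4 = 44/5 → (44/5, 604/45)
  seg 3: left by d10 = 7/3 → (97/15, 604/45)
  seg 4: right by d8 = 289/45 → (116/9, 604/45)
  seg 5: up by d8 = 289/45 → (116/9, 893/45)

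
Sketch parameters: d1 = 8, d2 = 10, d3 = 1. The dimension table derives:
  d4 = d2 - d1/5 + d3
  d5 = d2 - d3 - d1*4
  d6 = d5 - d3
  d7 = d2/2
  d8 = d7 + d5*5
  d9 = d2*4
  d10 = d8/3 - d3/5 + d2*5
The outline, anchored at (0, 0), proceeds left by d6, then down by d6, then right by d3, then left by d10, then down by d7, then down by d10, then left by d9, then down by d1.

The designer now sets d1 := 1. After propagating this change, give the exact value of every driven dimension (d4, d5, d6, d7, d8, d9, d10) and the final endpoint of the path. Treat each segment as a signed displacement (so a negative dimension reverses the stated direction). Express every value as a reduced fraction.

d4 = 54/5
d5 = 5
d6 = 4
d7 = 5
d8 = 30
d9 = 40
d10 = 299/5
endpoint = (-514/5, -349/5)

Apply edit: d1 := 1
  d4 = d2 - d1/5 + d3 = 54/5
  d5 = d2 - d3 - d1*4 = 5
  d6 = d5 - d3 = 4
  d7 = d2/2 = 5
  d8 = d7 + d5*5 = 30
  d9 = d2*4 = 40
  d10 = d8/3 - d3/5 + d2*5 = 299/5
Walk from origin (0, 0):
  seg 1: left by d6 = 4 → (-4, 0)
  seg 2: down by d6 = 4 → (-4, -4)
  seg 3: right by d3 = 1 → (-3, -4)
  seg 4: left by d10 = 299/5 → (-314/5, -4)
  seg 5: down by d7 = 5 → (-314/5, -9)
  seg 6: down by d10 = 299/5 → (-314/5, -344/5)
  seg 7: left by d9 = 40 → (-514/5, -344/5)
  seg 8: down by d1 = 1 → (-514/5, -349/5)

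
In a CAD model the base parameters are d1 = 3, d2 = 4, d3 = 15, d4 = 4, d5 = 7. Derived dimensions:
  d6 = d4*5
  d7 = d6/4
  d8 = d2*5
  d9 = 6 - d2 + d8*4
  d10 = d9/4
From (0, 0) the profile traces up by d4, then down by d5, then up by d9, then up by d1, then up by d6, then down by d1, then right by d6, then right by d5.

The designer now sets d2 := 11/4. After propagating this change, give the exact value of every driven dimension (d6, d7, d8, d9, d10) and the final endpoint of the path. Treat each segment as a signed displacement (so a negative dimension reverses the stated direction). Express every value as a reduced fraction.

d6 = 20
d7 = 5
d8 = 55/4
d9 = 233/4
d10 = 233/16
endpoint = (27, 301/4)

Apply edit: d2 := 11/4
  d6 = d4*5 = 20
  d7 = d6/4 = 5
  d8 = d2*5 = 55/4
  d9 = 6 - d2 + d8*4 = 233/4
  d10 = d9/4 = 233/16
Walk from origin (0, 0):
  seg 1: up by d4 = 4 → (0, 4)
  seg 2: down by d5 = 7 → (0, -3)
  seg 3: up by d9 = 233/4 → (0, 221/4)
  seg 4: up by d1 = 3 → (0, 233/4)
  seg 5: up by d6 = 20 → (0, 313/4)
  seg 6: down by d1 = 3 → (0, 301/4)
  seg 7: right by d6 = 20 → (20, 301/4)
  seg 8: right by d5 = 7 → (27, 301/4)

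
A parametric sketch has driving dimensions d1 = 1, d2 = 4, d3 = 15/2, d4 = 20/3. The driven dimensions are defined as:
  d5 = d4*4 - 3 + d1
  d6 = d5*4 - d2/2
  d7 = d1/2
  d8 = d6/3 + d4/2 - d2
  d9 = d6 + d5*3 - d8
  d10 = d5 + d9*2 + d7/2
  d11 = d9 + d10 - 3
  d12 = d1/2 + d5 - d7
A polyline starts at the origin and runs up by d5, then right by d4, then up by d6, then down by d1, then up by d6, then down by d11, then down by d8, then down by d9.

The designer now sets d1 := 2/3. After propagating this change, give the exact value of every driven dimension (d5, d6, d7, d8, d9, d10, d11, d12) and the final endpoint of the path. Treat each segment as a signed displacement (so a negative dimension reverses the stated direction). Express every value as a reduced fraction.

d5 = 73/3
d6 = 286/3
d7 = 1/3
d8 = 280/9
d9 = 1235/9
d10 = 5381/18
d11 = 2599/6
d12 = 73/3
endpoint = (20/3, -2323/6)

Apply edit: d1 := 2/3
  d5 = d4*4 - 3 + d1 = 73/3
  d6 = d5*4 - d2/2 = 286/3
  d7 = d1/2 = 1/3
  d8 = d6/3 + d4/2 - d2 = 280/9
  d9 = d6 + d5*3 - d8 = 1235/9
  d10 = d5 + d9*2 + d7/2 = 5381/18
  d11 = d9 + d10 - 3 = 2599/6
  d12 = d1/2 + d5 - d7 = 73/3
Walk from origin (0, 0):
  seg 1: up by d5 = 73/3 → (0, 73/3)
  seg 2: right by d4 = 20/3 → (20/3, 73/3)
  seg 3: up by d6 = 286/3 → (20/3, 359/3)
  seg 4: down by d1 = 2/3 → (20/3, 119)
  seg 5: up by d6 = 286/3 → (20/3, 643/3)
  seg 6: down by d11 = 2599/6 → (20/3, -1313/6)
  seg 7: down by d8 = 280/9 → (20/3, -4499/18)
  seg 8: down by d9 = 1235/9 → (20/3, -2323/6)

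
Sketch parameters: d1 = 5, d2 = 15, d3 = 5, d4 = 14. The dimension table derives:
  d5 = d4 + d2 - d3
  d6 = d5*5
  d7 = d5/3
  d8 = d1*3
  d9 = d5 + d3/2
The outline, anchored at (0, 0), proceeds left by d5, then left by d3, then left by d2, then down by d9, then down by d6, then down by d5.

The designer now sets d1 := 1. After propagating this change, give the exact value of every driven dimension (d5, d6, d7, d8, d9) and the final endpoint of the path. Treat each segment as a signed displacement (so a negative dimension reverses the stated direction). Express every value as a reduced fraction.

d5 = 24
d6 = 120
d7 = 8
d8 = 3
d9 = 53/2
endpoint = (-44, -341/2)

Apply edit: d1 := 1
  d5 = d4 + d2 - d3 = 24
  d6 = d5*5 = 120
  d7 = d5/3 = 8
  d8 = d1*3 = 3
  d9 = d5 + d3/2 = 53/2
Walk from origin (0, 0):
  seg 1: left by d5 = 24 → (-24, 0)
  seg 2: left by d3 = 5 → (-29, 0)
  seg 3: left by d2 = 15 → (-44, 0)
  seg 4: down by d9 = 53/2 → (-44, -53/2)
  seg 5: down by d6 = 120 → (-44, -293/2)
  seg 6: down by d5 = 24 → (-44, -341/2)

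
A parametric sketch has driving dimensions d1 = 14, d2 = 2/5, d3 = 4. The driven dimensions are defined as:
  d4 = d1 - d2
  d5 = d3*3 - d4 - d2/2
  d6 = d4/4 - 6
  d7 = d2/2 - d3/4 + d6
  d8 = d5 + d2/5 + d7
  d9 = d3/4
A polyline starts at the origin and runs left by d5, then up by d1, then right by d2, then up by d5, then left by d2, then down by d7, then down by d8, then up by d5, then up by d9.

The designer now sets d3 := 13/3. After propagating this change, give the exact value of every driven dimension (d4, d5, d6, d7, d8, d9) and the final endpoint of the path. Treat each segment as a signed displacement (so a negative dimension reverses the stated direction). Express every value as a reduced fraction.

Apply edit: d3 := 13/3
  d4 = d1 - d2 = 68/5
  d5 = d3*3 - d4 - d2/2 = -4/5
  d6 = d4/4 - 6 = -13/5
  d7 = d2/2 - d3/4 + d6 = -209/60
  d8 = d5 + d2/5 + d7 = -1261/300
  d9 = d3/4 = 13/12
Walk from origin (0, 0):
  seg 1: left by d5 = -4/5 → (4/5, 0)
  seg 2: up by d1 = 14 → (4/5, 14)
  seg 3: right by d2 = 2/5 → (6/5, 14)
  seg 4: up by d5 = -4/5 → (6/5, 66/5)
  seg 5: left by d2 = 2/5 → (4/5, 66/5)
  seg 6: down by d7 = -209/60 → (4/5, 1001/60)
  seg 7: down by d8 = -1261/300 → (4/5, 3133/150)
  seg 8: up by d5 = -4/5 → (4/5, 3013/150)
  seg 9: up by d9 = 13/12 → (4/5, 2117/100)

d4 = 68/5
d5 = -4/5
d6 = -13/5
d7 = -209/60
d8 = -1261/300
d9 = 13/12
endpoint = (4/5, 2117/100)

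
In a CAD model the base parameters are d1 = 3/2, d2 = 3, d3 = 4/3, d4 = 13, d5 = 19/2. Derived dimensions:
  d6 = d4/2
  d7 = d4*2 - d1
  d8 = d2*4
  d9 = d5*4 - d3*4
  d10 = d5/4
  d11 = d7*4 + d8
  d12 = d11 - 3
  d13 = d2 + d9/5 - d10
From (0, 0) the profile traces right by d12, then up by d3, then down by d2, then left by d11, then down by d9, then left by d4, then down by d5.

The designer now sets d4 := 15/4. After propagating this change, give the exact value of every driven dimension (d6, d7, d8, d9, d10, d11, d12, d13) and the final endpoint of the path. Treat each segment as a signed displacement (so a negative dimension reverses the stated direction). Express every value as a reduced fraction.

d6 = 15/8
d7 = 6
d8 = 12
d9 = 98/3
d10 = 19/8
d11 = 36
d12 = 33
d13 = 859/120
endpoint = (-27/4, -263/6)

Apply edit: d4 := 15/4
  d6 = d4/2 = 15/8
  d7 = d4*2 - d1 = 6
  d8 = d2*4 = 12
  d9 = d5*4 - d3*4 = 98/3
  d10 = d5/4 = 19/8
  d11 = d7*4 + d8 = 36
  d12 = d11 - 3 = 33
  d13 = d2 + d9/5 - d10 = 859/120
Walk from origin (0, 0):
  seg 1: right by d12 = 33 → (33, 0)
  seg 2: up by d3 = 4/3 → (33, 4/3)
  seg 3: down by d2 = 3 → (33, -5/3)
  seg 4: left by d11 = 36 → (-3, -5/3)
  seg 5: down by d9 = 98/3 → (-3, -103/3)
  seg 6: left by d4 = 15/4 → (-27/4, -103/3)
  seg 7: down by d5 = 19/2 → (-27/4, -263/6)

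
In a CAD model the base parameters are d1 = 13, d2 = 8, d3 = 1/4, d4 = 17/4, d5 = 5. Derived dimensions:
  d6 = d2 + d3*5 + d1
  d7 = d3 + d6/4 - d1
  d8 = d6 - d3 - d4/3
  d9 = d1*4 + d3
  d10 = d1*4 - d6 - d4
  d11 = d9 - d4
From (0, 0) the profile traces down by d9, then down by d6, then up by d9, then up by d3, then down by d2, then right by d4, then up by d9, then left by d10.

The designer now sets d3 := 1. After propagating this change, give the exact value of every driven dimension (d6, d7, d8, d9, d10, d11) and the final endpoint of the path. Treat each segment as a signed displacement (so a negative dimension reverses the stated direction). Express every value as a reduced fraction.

Apply edit: d3 := 1
  d6 = d2 + d3*5 + d1 = 26
  d7 = d3 + d6/4 - d1 = -11/2
  d8 = d6 - d3 - d4/3 = 283/12
  d9 = d1*4 + d3 = 53
  d10 = d1*4 - d6 - d4 = 87/4
  d11 = d9 - d4 = 195/4
Walk from origin (0, 0):
  seg 1: down by d9 = 53 → (0, -53)
  seg 2: down by d6 = 26 → (0, -79)
  seg 3: up by d9 = 53 → (0, -26)
  seg 4: up by d3 = 1 → (0, -25)
  seg 5: down by d2 = 8 → (0, -33)
  seg 6: right by d4 = 17/4 → (17/4, -33)
  seg 7: up by d9 = 53 → (17/4, 20)
  seg 8: left by d10 = 87/4 → (-35/2, 20)

d6 = 26
d7 = -11/2
d8 = 283/12
d9 = 53
d10 = 87/4
d11 = 195/4
endpoint = (-35/2, 20)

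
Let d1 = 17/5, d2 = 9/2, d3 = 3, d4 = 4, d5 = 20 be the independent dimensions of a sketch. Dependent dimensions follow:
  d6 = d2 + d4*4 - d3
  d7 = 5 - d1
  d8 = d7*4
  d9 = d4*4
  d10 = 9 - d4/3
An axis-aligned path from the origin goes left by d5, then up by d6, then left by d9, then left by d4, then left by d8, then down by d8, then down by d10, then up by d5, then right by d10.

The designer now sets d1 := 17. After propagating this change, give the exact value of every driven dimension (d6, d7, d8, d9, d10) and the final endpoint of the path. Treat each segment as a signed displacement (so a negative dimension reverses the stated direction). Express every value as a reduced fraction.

d6 = 35/2
d7 = -12
d8 = -48
d9 = 16
d10 = 23/3
endpoint = (47/3, 467/6)

Apply edit: d1 := 17
  d6 = d2 + d4*4 - d3 = 35/2
  d7 = 5 - d1 = -12
  d8 = d7*4 = -48
  d9 = d4*4 = 16
  d10 = 9 - d4/3 = 23/3
Walk from origin (0, 0):
  seg 1: left by d5 = 20 → (-20, 0)
  seg 2: up by d6 = 35/2 → (-20, 35/2)
  seg 3: left by d9 = 16 → (-36, 35/2)
  seg 4: left by d4 = 4 → (-40, 35/2)
  seg 5: left by d8 = -48 → (8, 35/2)
  seg 6: down by d8 = -48 → (8, 131/2)
  seg 7: down by d10 = 23/3 → (8, 347/6)
  seg 8: up by d5 = 20 → (8, 467/6)
  seg 9: right by d10 = 23/3 → (47/3, 467/6)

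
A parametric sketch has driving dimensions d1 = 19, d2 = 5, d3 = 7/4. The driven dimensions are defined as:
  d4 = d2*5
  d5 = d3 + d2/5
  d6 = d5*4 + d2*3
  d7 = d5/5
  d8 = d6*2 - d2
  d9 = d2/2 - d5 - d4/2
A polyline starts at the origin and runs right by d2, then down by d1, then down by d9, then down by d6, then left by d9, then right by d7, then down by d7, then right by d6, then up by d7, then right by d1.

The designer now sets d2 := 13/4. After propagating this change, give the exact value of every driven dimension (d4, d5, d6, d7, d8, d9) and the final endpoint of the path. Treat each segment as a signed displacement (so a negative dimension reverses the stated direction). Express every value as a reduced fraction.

Apply edit: d2 := 13/4
  d4 = d2*5 = 65/4
  d5 = d3 + d2/5 = 12/5
  d6 = d5*4 + d2*3 = 387/20
  d7 = d5/5 = 12/25
  d8 = d6*2 - d2 = 709/20
  d9 = d2/2 - d5 - d4/2 = -89/10
Walk from origin (0, 0):
  seg 1: right by d2 = 13/4 → (13/4, 0)
  seg 2: down by d1 = 19 → (13/4, -19)
  seg 3: down by d9 = -89/10 → (13/4, -101/10)
  seg 4: down by d6 = 387/20 → (13/4, -589/20)
  seg 5: left by d9 = -89/10 → (243/20, -589/20)
  seg 6: right by d7 = 12/25 → (1263/100, -589/20)
  seg 7: down by d7 = 12/25 → (1263/100, -2993/100)
  seg 8: right by d6 = 387/20 → (1599/50, -2993/100)
  seg 9: up by d7 = 12/25 → (1599/50, -589/20)
  seg 10: right by d1 = 19 → (2549/50, -589/20)

d4 = 65/4
d5 = 12/5
d6 = 387/20
d7 = 12/25
d8 = 709/20
d9 = -89/10
endpoint = (2549/50, -589/20)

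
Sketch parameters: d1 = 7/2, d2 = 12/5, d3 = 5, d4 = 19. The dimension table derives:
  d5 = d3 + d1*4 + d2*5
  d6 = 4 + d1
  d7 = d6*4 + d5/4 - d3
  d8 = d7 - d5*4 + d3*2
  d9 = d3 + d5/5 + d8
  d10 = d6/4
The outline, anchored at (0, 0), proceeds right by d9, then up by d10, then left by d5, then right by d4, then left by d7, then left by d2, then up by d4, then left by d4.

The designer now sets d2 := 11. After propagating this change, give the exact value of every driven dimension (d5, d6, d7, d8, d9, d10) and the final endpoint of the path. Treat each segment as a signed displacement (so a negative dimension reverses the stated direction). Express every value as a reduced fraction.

Apply edit: d2 := 11
  d5 = d3 + d1*4 + d2*5 = 74
  d6 = 4 + d1 = 15/2
  d7 = d6*4 + d5/4 - d3 = 87/2
  d8 = d7 - d5*4 + d3*2 = -485/2
  d9 = d3 + d5/5 + d8 = -2227/10
  d10 = d6/4 = 15/8
Walk from origin (0, 0):
  seg 1: right by d9 = -2227/10 → (-2227/10, 0)
  seg 2: up by d10 = 15/8 → (-2227/10, 15/8)
  seg 3: left by d5 = 74 → (-2967/10, 15/8)
  seg 4: right by d4 = 19 → (-2777/10, 15/8)
  seg 5: left by d7 = 87/2 → (-1606/5, 15/8)
  seg 6: left by d2 = 11 → (-1661/5, 15/8)
  seg 7: up by d4 = 19 → (-1661/5, 167/8)
  seg 8: left by d4 = 19 → (-1756/5, 167/8)

d5 = 74
d6 = 15/2
d7 = 87/2
d8 = -485/2
d9 = -2227/10
d10 = 15/8
endpoint = (-1756/5, 167/8)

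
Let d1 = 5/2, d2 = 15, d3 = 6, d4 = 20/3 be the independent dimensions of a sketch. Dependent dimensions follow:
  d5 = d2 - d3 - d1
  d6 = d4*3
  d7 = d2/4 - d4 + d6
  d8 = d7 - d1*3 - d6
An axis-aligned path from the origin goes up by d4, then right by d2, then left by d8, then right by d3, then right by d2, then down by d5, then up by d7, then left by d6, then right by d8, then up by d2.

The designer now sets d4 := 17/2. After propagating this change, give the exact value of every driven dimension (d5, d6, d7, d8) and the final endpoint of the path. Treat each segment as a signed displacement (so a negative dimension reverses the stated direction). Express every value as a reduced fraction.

Apply edit: d4 := 17/2
  d5 = d2 - d3 - d1 = 13/2
  d6 = d4*3 = 51/2
  d7 = d2/4 - d4 + d6 = 83/4
  d8 = d7 - d1*3 - d6 = -49/4
Walk from origin (0, 0):
  seg 1: up by d4 = 17/2 → (0, 17/2)
  seg 2: right by d2 = 15 → (15, 17/2)
  seg 3: left by d8 = -49/4 → (109/4, 17/2)
  seg 4: right by d3 = 6 → (133/4, 17/2)
  seg 5: right by d2 = 15 → (193/4, 17/2)
  seg 6: down by d5 = 13/2 → (193/4, 2)
  seg 7: up by d7 = 83/4 → (193/4, 91/4)
  seg 8: left by d6 = 51/2 → (91/4, 91/4)
  seg 9: right by d8 = -49/4 → (21/2, 91/4)
  seg 10: up by d2 = 15 → (21/2, 151/4)

d5 = 13/2
d6 = 51/2
d7 = 83/4
d8 = -49/4
endpoint = (21/2, 151/4)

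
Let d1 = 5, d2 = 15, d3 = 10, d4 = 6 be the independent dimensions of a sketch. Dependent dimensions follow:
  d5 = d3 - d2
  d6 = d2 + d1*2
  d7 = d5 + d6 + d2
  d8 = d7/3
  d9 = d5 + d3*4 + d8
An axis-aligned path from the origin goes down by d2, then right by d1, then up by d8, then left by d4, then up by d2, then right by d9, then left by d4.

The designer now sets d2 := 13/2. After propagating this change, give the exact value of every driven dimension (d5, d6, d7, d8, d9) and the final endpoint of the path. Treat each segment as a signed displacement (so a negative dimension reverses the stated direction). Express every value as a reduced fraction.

d5 = 7/2
d6 = 33/2
d7 = 53/2
d8 = 53/6
d9 = 157/3
endpoint = (136/3, 53/6)

Apply edit: d2 := 13/2
  d5 = d3 - d2 = 7/2
  d6 = d2 + d1*2 = 33/2
  d7 = d5 + d6 + d2 = 53/2
  d8 = d7/3 = 53/6
  d9 = d5 + d3*4 + d8 = 157/3
Walk from origin (0, 0):
  seg 1: down by d2 = 13/2 → (0, -13/2)
  seg 2: right by d1 = 5 → (5, -13/2)
  seg 3: up by d8 = 53/6 → (5, 7/3)
  seg 4: left by d4 = 6 → (-1, 7/3)
  seg 5: up by d2 = 13/2 → (-1, 53/6)
  seg 6: right by d9 = 157/3 → (154/3, 53/6)
  seg 7: left by d4 = 6 → (136/3, 53/6)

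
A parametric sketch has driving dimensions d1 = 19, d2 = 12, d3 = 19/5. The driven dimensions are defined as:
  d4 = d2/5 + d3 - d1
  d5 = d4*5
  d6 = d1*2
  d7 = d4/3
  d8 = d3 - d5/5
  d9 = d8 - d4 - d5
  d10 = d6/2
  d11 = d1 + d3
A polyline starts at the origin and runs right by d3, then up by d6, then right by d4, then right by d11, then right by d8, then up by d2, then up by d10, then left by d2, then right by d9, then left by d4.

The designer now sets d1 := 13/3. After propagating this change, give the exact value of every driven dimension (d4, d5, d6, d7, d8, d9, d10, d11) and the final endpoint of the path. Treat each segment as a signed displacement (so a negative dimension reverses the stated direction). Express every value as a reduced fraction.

d4 = 28/15
d5 = 28/3
d6 = 26/3
d7 = 28/45
d8 = 29/15
d9 = -139/15
d10 = 13/3
d11 = 122/15
endpoint = (-37/5, 25)

Apply edit: d1 := 13/3
  d4 = d2/5 + d3 - d1 = 28/15
  d5 = d4*5 = 28/3
  d6 = d1*2 = 26/3
  d7 = d4/3 = 28/45
  d8 = d3 - d5/5 = 29/15
  d9 = d8 - d4 - d5 = -139/15
  d10 = d6/2 = 13/3
  d11 = d1 + d3 = 122/15
Walk from origin (0, 0):
  seg 1: right by d3 = 19/5 → (19/5, 0)
  seg 2: up by d6 = 26/3 → (19/5, 26/3)
  seg 3: right by d4 = 28/15 → (17/3, 26/3)
  seg 4: right by d11 = 122/15 → (69/5, 26/3)
  seg 5: right by d8 = 29/15 → (236/15, 26/3)
  seg 6: up by d2 = 12 → (236/15, 62/3)
  seg 7: up by d10 = 13/3 → (236/15, 25)
  seg 8: left by d2 = 12 → (56/15, 25)
  seg 9: right by d9 = -139/15 → (-83/15, 25)
  seg 10: left by d4 = 28/15 → (-37/5, 25)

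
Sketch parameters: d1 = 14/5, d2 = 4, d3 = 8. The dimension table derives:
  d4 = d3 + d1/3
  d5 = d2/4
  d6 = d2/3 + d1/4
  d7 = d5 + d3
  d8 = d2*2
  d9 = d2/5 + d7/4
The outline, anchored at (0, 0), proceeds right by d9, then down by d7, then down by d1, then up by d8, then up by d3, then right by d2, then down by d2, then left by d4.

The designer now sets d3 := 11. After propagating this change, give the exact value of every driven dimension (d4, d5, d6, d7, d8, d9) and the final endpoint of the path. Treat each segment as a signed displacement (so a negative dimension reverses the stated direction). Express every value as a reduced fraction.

Apply edit: d3 := 11
  d4 = d3 + d1/3 = 179/15
  d5 = d2/4 = 1
  d6 = d2/3 + d1/4 = 61/30
  d7 = d5 + d3 = 12
  d8 = d2*2 = 8
  d9 = d2/5 + d7/4 = 19/5
Walk from origin (0, 0):
  seg 1: right by d9 = 19/5 → (19/5, 0)
  seg 2: down by d7 = 12 → (19/5, -12)
  seg 3: down by d1 = 14/5 → (19/5, -74/5)
  seg 4: up by d8 = 8 → (19/5, -34/5)
  seg 5: up by d3 = 11 → (19/5, 21/5)
  seg 6: right by d2 = 4 → (39/5, 21/5)
  seg 7: down by d2 = 4 → (39/5, 1/5)
  seg 8: left by d4 = 179/15 → (-62/15, 1/5)

d4 = 179/15
d5 = 1
d6 = 61/30
d7 = 12
d8 = 8
d9 = 19/5
endpoint = (-62/15, 1/5)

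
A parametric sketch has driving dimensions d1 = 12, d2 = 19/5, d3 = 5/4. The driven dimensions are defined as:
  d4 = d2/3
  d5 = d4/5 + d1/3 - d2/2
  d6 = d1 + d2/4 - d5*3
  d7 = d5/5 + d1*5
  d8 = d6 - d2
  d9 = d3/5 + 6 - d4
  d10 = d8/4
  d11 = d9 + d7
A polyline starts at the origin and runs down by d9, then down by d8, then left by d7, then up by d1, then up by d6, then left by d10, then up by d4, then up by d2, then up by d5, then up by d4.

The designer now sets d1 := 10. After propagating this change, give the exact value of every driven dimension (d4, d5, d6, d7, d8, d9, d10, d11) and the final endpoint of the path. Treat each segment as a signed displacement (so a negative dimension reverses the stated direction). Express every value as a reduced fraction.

Apply edit: d1 := 10
  d4 = d2/3 = 19/15
  d5 = d4/5 + d1/3 - d2/2 = 253/150
  d6 = d1 + d2/4 - d5*3 = 589/100
  d7 = d5/5 + d1*5 = 37753/750
  d8 = d6 - d2 = 209/100
  d9 = d3/5 + 6 - d4 = 299/60
  d10 = d8/4 = 209/400
  d11 = d9 + d7 = 82981/1500
Walk from origin (0, 0):
  seg 1: down by d9 = 299/60 → (0, -299/60)
  seg 2: down by d8 = 209/100 → (0, -1061/150)
  seg 3: left by d7 = 37753/750 → (-37753/750, -1061/150)
  seg 4: up by d1 = 10 → (-37753/750, 439/150)
  seg 5: up by d6 = 589/100 → (-37753/750, 529/60)
  seg 6: left by d10 = 209/400 → (-305159/6000, 529/60)
  seg 7: up by d4 = 19/15 → (-305159/6000, 121/12)
  seg 8: up by d2 = 19/5 → (-305159/6000, 833/60)
  seg 9: up by d5 = 253/150 → (-305159/6000, 1557/100)
  seg 10: up by d4 = 19/15 → (-305159/6000, 5051/300)

d4 = 19/15
d5 = 253/150
d6 = 589/100
d7 = 37753/750
d8 = 209/100
d9 = 299/60
d10 = 209/400
d11 = 82981/1500
endpoint = (-305159/6000, 5051/300)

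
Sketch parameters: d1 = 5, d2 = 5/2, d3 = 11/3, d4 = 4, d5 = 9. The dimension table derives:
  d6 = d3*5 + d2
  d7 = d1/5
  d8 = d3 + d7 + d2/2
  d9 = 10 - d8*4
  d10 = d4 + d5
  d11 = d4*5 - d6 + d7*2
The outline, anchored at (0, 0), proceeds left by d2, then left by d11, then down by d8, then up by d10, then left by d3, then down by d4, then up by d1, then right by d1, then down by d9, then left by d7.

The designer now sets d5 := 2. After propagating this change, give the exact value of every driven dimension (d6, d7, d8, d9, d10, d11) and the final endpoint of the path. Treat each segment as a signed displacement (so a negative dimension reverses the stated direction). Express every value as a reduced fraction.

d6 = 125/6
d7 = 1
d8 = 71/12
d9 = -41/3
d10 = 6
d11 = 7/6
endpoint = (-10/3, 59/4)

Apply edit: d5 := 2
  d6 = d3*5 + d2 = 125/6
  d7 = d1/5 = 1
  d8 = d3 + d7 + d2/2 = 71/12
  d9 = 10 - d8*4 = -41/3
  d10 = d4 + d5 = 6
  d11 = d4*5 - d6 + d7*2 = 7/6
Walk from origin (0, 0):
  seg 1: left by d2 = 5/2 → (-5/2, 0)
  seg 2: left by d11 = 7/6 → (-11/3, 0)
  seg 3: down by d8 = 71/12 → (-11/3, -71/12)
  seg 4: up by d10 = 6 → (-11/3, 1/12)
  seg 5: left by d3 = 11/3 → (-22/3, 1/12)
  seg 6: down by d4 = 4 → (-22/3, -47/12)
  seg 7: up by d1 = 5 → (-22/3, 13/12)
  seg 8: right by d1 = 5 → (-7/3, 13/12)
  seg 9: down by d9 = -41/3 → (-7/3, 59/4)
  seg 10: left by d7 = 1 → (-10/3, 59/4)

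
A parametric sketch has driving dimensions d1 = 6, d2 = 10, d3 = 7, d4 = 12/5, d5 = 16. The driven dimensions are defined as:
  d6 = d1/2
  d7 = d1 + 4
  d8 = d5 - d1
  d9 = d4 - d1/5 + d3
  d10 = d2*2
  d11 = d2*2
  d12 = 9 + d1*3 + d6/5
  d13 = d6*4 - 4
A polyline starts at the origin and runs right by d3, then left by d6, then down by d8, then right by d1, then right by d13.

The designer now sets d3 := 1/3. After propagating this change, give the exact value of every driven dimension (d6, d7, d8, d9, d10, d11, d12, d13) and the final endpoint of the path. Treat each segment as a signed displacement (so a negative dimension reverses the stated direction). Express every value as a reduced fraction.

d6 = 3
d7 = 10
d8 = 10
d9 = 23/15
d10 = 20
d11 = 20
d12 = 138/5
d13 = 8
endpoint = (34/3, -10)

Apply edit: d3 := 1/3
  d6 = d1/2 = 3
  d7 = d1 + 4 = 10
  d8 = d5 - d1 = 10
  d9 = d4 - d1/5 + d3 = 23/15
  d10 = d2*2 = 20
  d11 = d2*2 = 20
  d12 = 9 + d1*3 + d6/5 = 138/5
  d13 = d6*4 - 4 = 8
Walk from origin (0, 0):
  seg 1: right by d3 = 1/3 → (1/3, 0)
  seg 2: left by d6 = 3 → (-8/3, 0)
  seg 3: down by d8 = 10 → (-8/3, -10)
  seg 4: right by d1 = 6 → (10/3, -10)
  seg 5: right by d13 = 8 → (34/3, -10)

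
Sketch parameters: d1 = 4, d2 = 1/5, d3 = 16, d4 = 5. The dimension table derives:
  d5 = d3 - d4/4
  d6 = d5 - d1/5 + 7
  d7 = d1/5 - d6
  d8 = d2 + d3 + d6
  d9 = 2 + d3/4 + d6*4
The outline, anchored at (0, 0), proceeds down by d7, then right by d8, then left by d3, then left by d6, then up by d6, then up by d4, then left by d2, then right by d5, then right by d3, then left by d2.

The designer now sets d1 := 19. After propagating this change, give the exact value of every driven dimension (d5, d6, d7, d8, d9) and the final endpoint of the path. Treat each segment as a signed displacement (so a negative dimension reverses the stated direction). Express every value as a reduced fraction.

d5 = 59/4
d6 = 359/20
d7 = -283/20
d8 = 683/20
d9 = 389/5
endpoint = (611/20, 371/10)

Apply edit: d1 := 19
  d5 = d3 - d4/4 = 59/4
  d6 = d5 - d1/5 + 7 = 359/20
  d7 = d1/5 - d6 = -283/20
  d8 = d2 + d3 + d6 = 683/20
  d9 = 2 + d3/4 + d6*4 = 389/5
Walk from origin (0, 0):
  seg 1: down by d7 = -283/20 → (0, 283/20)
  seg 2: right by d8 = 683/20 → (683/20, 283/20)
  seg 3: left by d3 = 16 → (363/20, 283/20)
  seg 4: left by d6 = 359/20 → (1/5, 283/20)
  seg 5: up by d6 = 359/20 → (1/5, 321/10)
  seg 6: up by d4 = 5 → (1/5, 371/10)
  seg 7: left by d2 = 1/5 → (0, 371/10)
  seg 8: right by d5 = 59/4 → (59/4, 371/10)
  seg 9: right by d3 = 16 → (123/4, 371/10)
  seg 10: left by d2 = 1/5 → (611/20, 371/10)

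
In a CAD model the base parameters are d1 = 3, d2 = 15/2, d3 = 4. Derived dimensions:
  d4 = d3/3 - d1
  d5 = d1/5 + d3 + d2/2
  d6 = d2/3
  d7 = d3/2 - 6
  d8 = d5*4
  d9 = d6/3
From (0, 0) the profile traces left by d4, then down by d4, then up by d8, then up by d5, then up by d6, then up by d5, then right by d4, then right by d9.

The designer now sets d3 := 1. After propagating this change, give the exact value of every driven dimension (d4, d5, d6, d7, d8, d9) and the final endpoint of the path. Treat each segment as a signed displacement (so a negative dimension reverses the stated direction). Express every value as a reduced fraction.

d4 = -8/3
d5 = 107/20
d6 = 5/2
d7 = -11/2
d8 = 107/5
d9 = 5/6
endpoint = (5/6, 559/15)

Apply edit: d3 := 1
  d4 = d3/3 - d1 = -8/3
  d5 = d1/5 + d3 + d2/2 = 107/20
  d6 = d2/3 = 5/2
  d7 = d3/2 - 6 = -11/2
  d8 = d5*4 = 107/5
  d9 = d6/3 = 5/6
Walk from origin (0, 0):
  seg 1: left by d4 = -8/3 → (8/3, 0)
  seg 2: down by d4 = -8/3 → (8/3, 8/3)
  seg 3: up by d8 = 107/5 → (8/3, 361/15)
  seg 4: up by d5 = 107/20 → (8/3, 353/12)
  seg 5: up by d6 = 5/2 → (8/3, 383/12)
  seg 6: up by d5 = 107/20 → (8/3, 559/15)
  seg 7: right by d4 = -8/3 → (0, 559/15)
  seg 8: right by d9 = 5/6 → (5/6, 559/15)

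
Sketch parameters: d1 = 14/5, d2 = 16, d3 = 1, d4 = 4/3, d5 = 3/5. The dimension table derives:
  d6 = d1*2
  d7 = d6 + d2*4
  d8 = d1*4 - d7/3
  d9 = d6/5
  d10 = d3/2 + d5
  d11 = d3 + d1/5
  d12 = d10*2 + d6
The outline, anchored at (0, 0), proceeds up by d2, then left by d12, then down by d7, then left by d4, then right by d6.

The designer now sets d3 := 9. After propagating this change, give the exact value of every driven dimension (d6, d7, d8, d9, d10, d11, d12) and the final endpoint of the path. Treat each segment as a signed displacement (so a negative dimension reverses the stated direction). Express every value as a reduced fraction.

d6 = 28/5
d7 = 348/5
d8 = -12
d9 = 28/25
d10 = 51/10
d11 = 239/25
d12 = 79/5
endpoint = (-173/15, -268/5)

Apply edit: d3 := 9
  d6 = d1*2 = 28/5
  d7 = d6 + d2*4 = 348/5
  d8 = d1*4 - d7/3 = -12
  d9 = d6/5 = 28/25
  d10 = d3/2 + d5 = 51/10
  d11 = d3 + d1/5 = 239/25
  d12 = d10*2 + d6 = 79/5
Walk from origin (0, 0):
  seg 1: up by d2 = 16 → (0, 16)
  seg 2: left by d12 = 79/5 → (-79/5, 16)
  seg 3: down by d7 = 348/5 → (-79/5, -268/5)
  seg 4: left by d4 = 4/3 → (-257/15, -268/5)
  seg 5: right by d6 = 28/5 → (-173/15, -268/5)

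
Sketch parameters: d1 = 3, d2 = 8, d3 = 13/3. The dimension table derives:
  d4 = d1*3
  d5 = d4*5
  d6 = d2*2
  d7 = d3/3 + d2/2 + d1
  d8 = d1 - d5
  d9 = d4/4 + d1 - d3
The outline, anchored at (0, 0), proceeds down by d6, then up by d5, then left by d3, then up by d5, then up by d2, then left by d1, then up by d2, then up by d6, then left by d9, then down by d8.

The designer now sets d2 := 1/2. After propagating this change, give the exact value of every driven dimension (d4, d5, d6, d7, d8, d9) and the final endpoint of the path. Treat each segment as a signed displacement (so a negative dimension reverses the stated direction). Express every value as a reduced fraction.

d4 = 9
d5 = 45
d6 = 1
d7 = 169/36
d8 = -42
d9 = 11/12
endpoint = (-33/4, 133)

Apply edit: d2 := 1/2
  d4 = d1*3 = 9
  d5 = d4*5 = 45
  d6 = d2*2 = 1
  d7 = d3/3 + d2/2 + d1 = 169/36
  d8 = d1 - d5 = -42
  d9 = d4/4 + d1 - d3 = 11/12
Walk from origin (0, 0):
  seg 1: down by d6 = 1 → (0, -1)
  seg 2: up by d5 = 45 → (0, 44)
  seg 3: left by d3 = 13/3 → (-13/3, 44)
  seg 4: up by d5 = 45 → (-13/3, 89)
  seg 5: up by d2 = 1/2 → (-13/3, 179/2)
  seg 6: left by d1 = 3 → (-22/3, 179/2)
  seg 7: up by d2 = 1/2 → (-22/3, 90)
  seg 8: up by d6 = 1 → (-22/3, 91)
  seg 9: left by d9 = 11/12 → (-33/4, 91)
  seg 10: down by d8 = -42 → (-33/4, 133)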